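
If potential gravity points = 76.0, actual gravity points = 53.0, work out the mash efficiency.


efficiency = actual / potential × 100
efficiency = 53.0 / 76.0 × 100

69.7368 %


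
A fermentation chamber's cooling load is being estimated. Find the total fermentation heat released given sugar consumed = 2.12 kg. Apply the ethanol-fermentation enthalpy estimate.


Q = m_sugar · 590 kJ/kg
Q = 2.12 · 590

1250.8000 kJ


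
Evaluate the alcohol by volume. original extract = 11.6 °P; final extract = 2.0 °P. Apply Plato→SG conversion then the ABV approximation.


SG = 259/(259 − P);  ABV = (OG − FG)·131.25
OG = 259/(259 − 11.6) = 1.0469
FG = 259/(259 − 2.0) = 1.0078
ABV = (1.0469 − 1.0078)·131.25

5.1326 % ABV


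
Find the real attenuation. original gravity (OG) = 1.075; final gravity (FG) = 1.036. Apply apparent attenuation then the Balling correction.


AA = (OG−FG)/(OG−1)·100;  RA = AA·0.8192
AA = (1.075 − 1.036)/(1.075 − 1)·100 = 52.0000
RA = 52.0000·0.8192

42.5984 %


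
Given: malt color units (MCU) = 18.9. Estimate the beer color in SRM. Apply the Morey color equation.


SRM = 1.4922 · MCU^0.6859
SRM = 1.4922 · 18.9^0.6859

11.2035 SRM


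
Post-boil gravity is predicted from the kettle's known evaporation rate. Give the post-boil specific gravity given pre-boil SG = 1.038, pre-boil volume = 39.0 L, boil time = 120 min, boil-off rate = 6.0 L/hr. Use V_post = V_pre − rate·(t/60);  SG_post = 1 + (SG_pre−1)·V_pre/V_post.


V_post = 39.0 − 6.0·(120/60) = 27.0000
SG_post = 1 + (1.038 − 1)·39.0/27.0000

1.0549


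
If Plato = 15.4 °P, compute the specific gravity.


SG = 259/(259 − P)
SG = 259/(259 − 15.4)

1.0632


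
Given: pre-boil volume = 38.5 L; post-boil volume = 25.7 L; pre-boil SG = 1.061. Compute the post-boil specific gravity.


SG_post = 1 + (SG_pre − 1)·V_pre/V_post
pts_pre = (1.061 − 1)·1000 = 61.0000
pts_post = 61.0000·38.5/25.7 = 91.3813
SG_post = 1 + 91.3813/1000

1.0914


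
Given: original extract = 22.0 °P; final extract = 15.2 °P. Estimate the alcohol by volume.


SG = 259/(259 − P);  ABV = (OG − FG)·131.25
OG = 259/(259 − 22.0) = 1.0928
FG = 259/(259 − 15.2) = 1.0623
ABV = (1.0928 − 1.0623)·131.25

4.0006 % ABV


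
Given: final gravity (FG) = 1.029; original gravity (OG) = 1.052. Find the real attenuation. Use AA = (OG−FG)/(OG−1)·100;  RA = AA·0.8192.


AA = (1.052 − 1.029)/(1.052 − 1)·100 = 44.2308
RA = 44.2308·0.8192

36.2338 %


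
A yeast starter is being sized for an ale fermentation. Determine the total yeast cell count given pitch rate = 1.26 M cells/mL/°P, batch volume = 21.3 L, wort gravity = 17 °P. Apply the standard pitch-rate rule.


cells (billions) = rate · V_L · °P
cells = 1.26 · 21.3 · 17

456.2460 billion cells


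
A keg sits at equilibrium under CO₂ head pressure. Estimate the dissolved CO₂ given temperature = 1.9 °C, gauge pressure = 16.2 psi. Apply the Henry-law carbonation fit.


vols = (P + 14.695)·(0.01821 + 0.09011·e^(−0.04·T))
vols = (16.2 + 14.695)·(0.01821 + 0.09011·e^(−0.04·1.9))

3.1428 volumes


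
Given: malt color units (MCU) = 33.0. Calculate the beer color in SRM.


SRM = 1.4922 · MCU^0.6859
SRM = 1.4922 · 33.0^0.6859

16.4201 SRM


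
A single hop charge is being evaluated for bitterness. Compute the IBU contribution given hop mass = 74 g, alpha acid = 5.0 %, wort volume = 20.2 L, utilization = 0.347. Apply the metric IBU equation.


IBU = (α/100)·mass·U·1000 / V
IBU = (5.0/100)·74·0.347·1000 / 20.2

63.5594 IBU


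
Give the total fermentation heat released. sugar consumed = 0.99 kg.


Q = m_sugar · 590 kJ/kg
Q = 0.99 · 590

584.1000 kJ


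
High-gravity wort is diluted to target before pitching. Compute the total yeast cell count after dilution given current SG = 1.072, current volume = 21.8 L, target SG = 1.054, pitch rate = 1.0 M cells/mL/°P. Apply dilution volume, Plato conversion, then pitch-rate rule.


V_w = V·((SG_c−1)/(SG_t−1)−1);  °P = 259 − 259/SG_t;  cells = rate·(V+V_w)·°P
V_w = 21.8·((1.072−1)/(1.054−1)−1) = 7.2667
V_final = 21.8 + 7.2667 = 29.0667
°P = 259 − 259/1.054 = 13.2694
cells = 1.0·29.0667·13.2694

385.6987 billion cells


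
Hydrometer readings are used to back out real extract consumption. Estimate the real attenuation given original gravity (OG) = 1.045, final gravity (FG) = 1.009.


AA = (OG−FG)/(OG−1)·100;  RA = AA·0.8192
AA = (1.045 − 1.009)/(1.045 − 1)·100 = 80.0000
RA = 80.0000·0.8192

65.5360 %


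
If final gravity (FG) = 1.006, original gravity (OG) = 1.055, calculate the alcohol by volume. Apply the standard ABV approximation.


ABV = (OG − FG) · 131.25
ABV = (1.055 − 1.006) · 131.25

6.4312 % ABV


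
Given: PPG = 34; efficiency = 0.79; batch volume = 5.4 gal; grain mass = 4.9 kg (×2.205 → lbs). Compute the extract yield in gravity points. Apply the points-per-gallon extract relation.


points = lbs × PPG × eff / vol
lbs = 4.9 × 2.205 = 10.8045
points = 10.8045 × 34 × 0.79 / 5.4

53.7424 points


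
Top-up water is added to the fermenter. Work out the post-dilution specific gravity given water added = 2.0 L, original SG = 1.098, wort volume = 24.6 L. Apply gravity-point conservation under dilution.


SG_new = 1 + (SG_old − 1)·V_old/(V_old + V_water)
pts = (1.098 − 1)·1000·24.6/(24.6 + 2.0) = 90.6316
SG_new = 1 + 90.6316/1000

1.0906


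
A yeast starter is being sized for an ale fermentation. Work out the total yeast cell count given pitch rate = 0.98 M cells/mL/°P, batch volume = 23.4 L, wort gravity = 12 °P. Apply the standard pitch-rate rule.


cells (billions) = rate · V_L · °P
cells = 0.98 · 23.4 · 12

275.1840 billion cells


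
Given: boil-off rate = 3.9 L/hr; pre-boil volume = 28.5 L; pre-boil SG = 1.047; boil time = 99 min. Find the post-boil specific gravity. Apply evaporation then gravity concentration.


V_post = V_pre − rate·(t/60);  SG_post = 1 + (SG_pre−1)·V_pre/V_post
V_post = 28.5 − 3.9·(99/60) = 22.0650
SG_post = 1 + (1.047 − 1)·28.5/22.0650

1.0607


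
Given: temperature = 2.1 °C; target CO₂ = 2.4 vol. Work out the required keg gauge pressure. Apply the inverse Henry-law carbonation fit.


psi = vols/(0.01821 + 0.09011·e^(−0.04·T)) − 14.695
psi = 2.4/(0.01821 + 0.09011·e^(−0.04·2.1)) − 14.695

9.0533 psi


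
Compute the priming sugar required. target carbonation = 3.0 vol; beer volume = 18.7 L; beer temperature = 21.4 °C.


residual = 14.695·(0.01821 + 0.09011·e^(−0.04·T));  sugar = (target − residual)·4.0·V
residual = 14.695·(0.01821 + 0.09011·e^(−0.04·21.4)) = 0.8302
sugar = (3.0 − 0.8302)·4.0·18.7

162.3026 g


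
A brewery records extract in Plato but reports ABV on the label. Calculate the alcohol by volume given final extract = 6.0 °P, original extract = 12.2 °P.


SG = 259/(259 − P);  ABV = (OG − FG)·131.25
OG = 259/(259 − 12.2) = 1.0494
FG = 259/(259 − 6.0) = 1.0237
ABV = (1.0494 − 1.0237)·131.25

3.3754 % ABV


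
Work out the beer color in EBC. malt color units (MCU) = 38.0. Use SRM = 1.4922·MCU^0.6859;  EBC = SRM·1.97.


SRM = 1.4922·38.0^0.6859 = 18.0884
EBC = 18.0884·1.97

35.6342 EBC


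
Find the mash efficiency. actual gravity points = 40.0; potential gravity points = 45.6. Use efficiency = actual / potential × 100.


efficiency = 40.0 / 45.6 × 100

87.7193 %


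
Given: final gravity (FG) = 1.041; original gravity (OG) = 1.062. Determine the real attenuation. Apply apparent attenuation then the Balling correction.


AA = (OG−FG)/(OG−1)·100;  RA = AA·0.8192
AA = (1.062 − 1.041)/(1.062 − 1)·100 = 33.8710
RA = 33.8710·0.8192

27.7471 %


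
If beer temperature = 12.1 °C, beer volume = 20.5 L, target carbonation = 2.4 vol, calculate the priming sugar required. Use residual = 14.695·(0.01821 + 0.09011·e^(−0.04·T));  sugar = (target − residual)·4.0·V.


residual = 14.695·(0.01821 + 0.09011·e^(−0.04·12.1)) = 1.0837
sugar = (2.4 − 1.0837)·4.0·20.5

107.9368 g


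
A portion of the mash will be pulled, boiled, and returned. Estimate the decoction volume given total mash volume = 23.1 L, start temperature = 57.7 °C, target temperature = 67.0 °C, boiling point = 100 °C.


V_dec = V_total·(T_target − T_start)/(T_boil − T_start)
V_dec = 23.1·(67.0 − 57.7)/(100 − 57.7)

5.0787 L


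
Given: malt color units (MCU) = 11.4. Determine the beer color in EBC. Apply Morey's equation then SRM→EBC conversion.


SRM = 1.4922·MCU^0.6859;  EBC = SRM·1.97
SRM = 1.4922·11.4^0.6859 = 7.9206
EBC = 7.9206·1.97

15.6036 EBC


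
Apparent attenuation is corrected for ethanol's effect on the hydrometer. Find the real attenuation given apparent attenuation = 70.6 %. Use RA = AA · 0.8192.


RA = 70.6 · 0.8192

57.8355 %


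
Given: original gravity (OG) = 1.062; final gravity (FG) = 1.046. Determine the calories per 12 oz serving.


ABW = (OG−FG)·131.25·0.79/FG;  °P = 259 − 259/SG (for OG→OE and FG→AE);  RE = 0.1808·OE + 0.8192·AE;  Cal = (6.9·ABW + 4·(RE−0.1))·FG·3.55
ABW = (1.062 − 1.046)·131.25·0.79/1.046 = 1.5860
OE = 259 − 259/1.062 = 15.1205 °P
AE = 259 − 259/1.046 = 11.3901 °P
RE = 0.1808·15.1205 + 0.8192·11.3901 = 12.0645 °P
Cal = (6.9·1.5860 + 4·(12.0645−0.1))·1.046·3.55

218.3487 kcal


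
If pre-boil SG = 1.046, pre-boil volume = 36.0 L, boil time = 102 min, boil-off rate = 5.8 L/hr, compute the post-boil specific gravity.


V_post = V_pre − rate·(t/60);  SG_post = 1 + (SG_pre−1)·V_pre/V_post
V_post = 36.0 − 5.8·(102/60) = 26.1400
SG_post = 1 + (1.046 − 1)·36.0/26.1400

1.0634


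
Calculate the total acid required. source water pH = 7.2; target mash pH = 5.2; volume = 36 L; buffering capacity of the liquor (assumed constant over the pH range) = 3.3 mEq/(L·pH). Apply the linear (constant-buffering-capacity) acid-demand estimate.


acid = buffering capacity · (pH_source − pH_target) · V
acid = 3.3 · (7.2 − 5.2) · 36

237.6000 mEq


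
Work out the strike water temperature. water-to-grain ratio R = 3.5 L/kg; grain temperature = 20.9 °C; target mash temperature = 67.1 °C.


T_strike = (0.41/R)·(T_mash − T_grain) + T_mash
T_strike = (0.41/3.5)·(67.1 − 20.9) + 67.1

72.5120 °C


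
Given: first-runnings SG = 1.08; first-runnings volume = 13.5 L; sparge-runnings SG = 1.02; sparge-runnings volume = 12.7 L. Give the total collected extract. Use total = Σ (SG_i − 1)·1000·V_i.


first = (1.08 − 1)·1000·13.5 = 1080.0000
sparge = (1.02 − 1)·1000·12.7 = 254.0000
total = 1080.0000 + 254.0000

1334.0000 gravity·L


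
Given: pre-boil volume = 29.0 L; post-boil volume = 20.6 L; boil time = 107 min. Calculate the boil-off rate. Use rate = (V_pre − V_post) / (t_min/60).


rate = (29.0 − 20.6) / (107/60)

4.7103 L/hr


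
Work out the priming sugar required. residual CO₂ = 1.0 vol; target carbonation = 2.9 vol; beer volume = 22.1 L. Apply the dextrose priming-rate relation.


sugar = (target − residual)·4.0·V
sugar = (2.9 − 1.0)·4.0·22.1

167.9600 g


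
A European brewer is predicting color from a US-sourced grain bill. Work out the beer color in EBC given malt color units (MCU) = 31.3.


SRM = 1.4922·MCU^0.6859;  EBC = SRM·1.97
SRM = 1.4922·31.3^0.6859 = 15.8351
EBC = 15.8351·1.97

31.1952 EBC


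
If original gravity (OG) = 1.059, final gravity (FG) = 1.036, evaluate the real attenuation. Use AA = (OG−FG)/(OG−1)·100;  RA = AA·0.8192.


AA = (1.059 − 1.036)/(1.059 − 1)·100 = 38.9831
RA = 38.9831·0.8192

31.9349 %


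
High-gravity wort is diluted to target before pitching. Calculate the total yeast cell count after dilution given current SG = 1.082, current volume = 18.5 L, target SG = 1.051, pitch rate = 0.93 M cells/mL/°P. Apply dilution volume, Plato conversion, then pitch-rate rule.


V_w = V·((SG_c−1)/(SG_t−1)−1);  °P = 259 − 259/SG_t;  cells = rate·(V+V_w)·°P
V_w = 18.5·((1.082−1)/(1.051−1)−1) = 11.2451
V_final = 18.5 + 11.2451 = 29.7451
°P = 259 − 259/1.051 = 12.5680
cells = 0.93·29.7451·12.5680

347.6687 billion cells


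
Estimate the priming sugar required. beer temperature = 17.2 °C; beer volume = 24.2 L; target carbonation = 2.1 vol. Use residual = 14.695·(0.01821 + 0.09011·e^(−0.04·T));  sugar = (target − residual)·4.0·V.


residual = 14.695·(0.01821 + 0.09011·e^(−0.04·17.2)) = 0.9331
sugar = (2.1 − 0.9331)·4.0·24.2

112.9563 g


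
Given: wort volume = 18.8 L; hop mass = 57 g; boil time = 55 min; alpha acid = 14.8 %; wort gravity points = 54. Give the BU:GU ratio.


U = 1.65·0.000125^(GP/1000)·(1−e^(−0.04t))/4.15;  IBU = (α/100)·m·U·1000/V;  BU:GU = IBU/GP
U = 1.65·0.000125^(54/1000)·(1−e^(−0.04·55))/4.15 = 0.2176
IBU = (14.8/100)·57·0.2176·1000/18.8 = 97.6440
BU:GU = 97.6440/54

1.8082


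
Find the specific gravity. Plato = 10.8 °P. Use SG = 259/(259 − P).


SG = 259/(259 − 10.8)

1.0435


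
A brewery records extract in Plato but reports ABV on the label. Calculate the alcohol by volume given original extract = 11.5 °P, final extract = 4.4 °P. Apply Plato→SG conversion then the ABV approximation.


SG = 259/(259 − P);  ABV = (OG − FG)·131.25
OG = 259/(259 − 11.5) = 1.0465
FG = 259/(259 − 4.4) = 1.0173
ABV = (1.0465 − 1.0173)·131.25

3.8302 % ABV


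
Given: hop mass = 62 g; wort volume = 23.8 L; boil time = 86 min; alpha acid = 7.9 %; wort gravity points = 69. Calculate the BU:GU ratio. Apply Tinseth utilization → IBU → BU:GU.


U = 1.65·0.000125^(GP/1000)·(1−e^(−0.04t))/4.15;  IBU = (α/100)·m·U·1000/V;  BU:GU = IBU/GP
U = 1.65·0.000125^(69/1000)·(1−e^(−0.04·86))/4.15 = 0.2070
IBU = (7.9/100)·62·0.2070·1000/23.8 = 42.6001
BU:GU = 42.6001/69

0.6174


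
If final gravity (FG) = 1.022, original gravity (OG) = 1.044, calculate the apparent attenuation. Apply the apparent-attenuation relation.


AA = (OG − FG)/(OG − 1) · 100
AA = (1.044 − 1.022)/(1.044 − 1) · 100

50.0000 %


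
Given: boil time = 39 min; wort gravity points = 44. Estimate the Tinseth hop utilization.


U = 1.65·0.000125^(GP/1000) · (1 − e^(−0.04·t))/4.15
bigness = 1.65·0.000125^(44/1000) = 1.1111
boil_factor = (1 − e^(−0.04·39))/4.15 = 0.1903
U = 1.1111 · 0.1903

0.2115


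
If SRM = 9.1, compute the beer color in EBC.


EBC = SRM · 1.97
EBC = 9.1 · 1.97

17.9270 EBC


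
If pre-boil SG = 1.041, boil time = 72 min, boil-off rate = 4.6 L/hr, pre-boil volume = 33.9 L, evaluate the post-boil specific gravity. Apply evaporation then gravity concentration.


V_post = V_pre − rate·(t/60);  SG_post = 1 + (SG_pre−1)·V_pre/V_post
V_post = 33.9 − 4.6·(72/60) = 28.3800
SG_post = 1 + (1.041 − 1)·33.9/28.3800

1.0490


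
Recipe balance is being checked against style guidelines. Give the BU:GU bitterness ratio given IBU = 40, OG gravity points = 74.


BU:GU = IBU / OG_points
BU:GU = 40 / 74

0.5405


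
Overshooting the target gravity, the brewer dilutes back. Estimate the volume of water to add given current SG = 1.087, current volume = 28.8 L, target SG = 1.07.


V_water = V·((SG_curr − 1)/(SG_target − 1) − 1)
V_water = 28.8·((1.087 − 1)/(1.07 − 1) − 1)

6.9943 L


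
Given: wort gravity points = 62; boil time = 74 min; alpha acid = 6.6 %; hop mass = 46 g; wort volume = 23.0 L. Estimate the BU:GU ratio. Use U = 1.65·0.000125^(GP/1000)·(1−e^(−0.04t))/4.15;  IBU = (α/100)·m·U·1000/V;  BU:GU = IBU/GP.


U = 1.65·0.000125^(62/1000)·(1−e^(−0.04·74))/4.15 = 0.2159
IBU = (6.6/100)·46·0.2159·1000/23.0 = 28.5042
BU:GU = 28.5042/62

0.4597


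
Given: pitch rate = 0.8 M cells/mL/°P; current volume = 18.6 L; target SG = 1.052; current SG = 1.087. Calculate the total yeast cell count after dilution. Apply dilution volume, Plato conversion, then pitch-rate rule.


V_w = V·((SG_c−1)/(SG_t−1)−1);  °P = 259 − 259/SG_t;  cells = rate·(V+V_w)·°P
V_w = 18.6·((1.087−1)/(1.052−1)−1) = 12.5192
V_final = 18.6 + 12.5192 = 31.1192
°P = 259 − 259/1.052 = 12.8023
cells = 0.8·31.1192·12.8023

318.7177 billion cells


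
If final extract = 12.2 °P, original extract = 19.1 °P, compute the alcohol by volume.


SG = 259/(259 − P);  ABV = (OG − FG)·131.25
OG = 259/(259 − 19.1) = 1.0796
FG = 259/(259 − 12.2) = 1.0494
ABV = (1.0796 − 1.0494)·131.25

3.9616 % ABV


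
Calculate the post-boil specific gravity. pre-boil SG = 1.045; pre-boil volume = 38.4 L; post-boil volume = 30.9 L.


SG_post = 1 + (SG_pre − 1)·V_pre/V_post
pts_pre = (1.045 − 1)·1000 = 45.0000
pts_post = 45.0000·38.4/30.9 = 55.9223
SG_post = 1 + 55.9223/1000

1.0559


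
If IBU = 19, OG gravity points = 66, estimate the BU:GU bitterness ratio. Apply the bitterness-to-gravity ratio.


BU:GU = IBU / OG_points
BU:GU = 19 / 66

0.2879


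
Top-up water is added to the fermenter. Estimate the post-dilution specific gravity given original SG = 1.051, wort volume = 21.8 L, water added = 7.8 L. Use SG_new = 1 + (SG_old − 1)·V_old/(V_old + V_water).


pts = (1.051 − 1)·1000·21.8/(21.8 + 7.8) = 37.5608
SG_new = 1 + 37.5608/1000

1.0376


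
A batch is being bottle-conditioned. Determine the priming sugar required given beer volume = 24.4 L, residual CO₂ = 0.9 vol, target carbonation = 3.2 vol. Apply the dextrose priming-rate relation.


sugar = (target − residual)·4.0·V
sugar = (3.2 − 0.9)·4.0·24.4

224.4800 g


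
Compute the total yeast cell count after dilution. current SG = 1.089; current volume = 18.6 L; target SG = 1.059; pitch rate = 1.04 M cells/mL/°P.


V_w = V·((SG_c−1)/(SG_t−1)−1);  °P = 259 − 259/SG_t;  cells = rate·(V+V_w)·°P
V_w = 18.6·((1.089−1)/(1.059−1)−1) = 9.4576
V_final = 18.6 + 9.4576 = 28.0576
°P = 259 − 259/1.059 = 14.4297
cells = 1.04·28.0576·14.4297

421.0562 billion cells


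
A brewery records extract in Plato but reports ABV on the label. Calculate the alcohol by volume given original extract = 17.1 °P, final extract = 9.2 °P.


SG = 259/(259 − P);  ABV = (OG − FG)·131.25
OG = 259/(259 − 17.1) = 1.0707
FG = 259/(259 − 9.2) = 1.0368
ABV = (1.0707 − 1.0368)·131.25

4.4442 % ABV


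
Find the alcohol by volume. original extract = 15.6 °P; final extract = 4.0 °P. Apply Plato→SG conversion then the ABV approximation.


SG = 259/(259 − P);  ABV = (OG − FG)·131.25
OG = 259/(259 − 15.6) = 1.0641
FG = 259/(259 − 4.0) = 1.0157
ABV = (1.0641 − 1.0157)·131.25

6.3533 % ABV


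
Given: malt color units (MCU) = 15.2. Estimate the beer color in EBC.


SRM = 1.4922·MCU^0.6859;  EBC = SRM·1.97
SRM = 1.4922·15.2^0.6859 = 9.6484
EBC = 9.6484·1.97

19.0073 EBC


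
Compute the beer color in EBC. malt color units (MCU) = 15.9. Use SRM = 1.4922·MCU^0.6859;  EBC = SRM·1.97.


SRM = 1.4922·15.9^0.6859 = 9.9510
EBC = 9.9510·1.97

19.6034 EBC


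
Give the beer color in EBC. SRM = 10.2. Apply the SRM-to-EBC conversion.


EBC = SRM · 1.97
EBC = 10.2 · 1.97

20.0940 EBC


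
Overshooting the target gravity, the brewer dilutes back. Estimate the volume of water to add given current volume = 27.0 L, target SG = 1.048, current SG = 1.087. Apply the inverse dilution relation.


V_water = V·((SG_curr − 1)/(SG_target − 1) − 1)
V_water = 27.0·((1.087 − 1)/(1.048 − 1) − 1)

21.9375 L


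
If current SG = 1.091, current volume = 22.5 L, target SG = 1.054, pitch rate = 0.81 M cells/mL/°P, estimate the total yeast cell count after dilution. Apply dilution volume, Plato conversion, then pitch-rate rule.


V_w = V·((SG_c−1)/(SG_t−1)−1);  °P = 259 − 259/SG_t;  cells = rate·(V+V_w)·°P
V_w = 22.5·((1.091−1)/(1.054−1)−1) = 15.4167
V_final = 22.5 + 15.4167 = 37.9167
°P = 259 − 259/1.054 = 13.2694
cells = 0.81·37.9167·13.2694

407.5380 billion cells


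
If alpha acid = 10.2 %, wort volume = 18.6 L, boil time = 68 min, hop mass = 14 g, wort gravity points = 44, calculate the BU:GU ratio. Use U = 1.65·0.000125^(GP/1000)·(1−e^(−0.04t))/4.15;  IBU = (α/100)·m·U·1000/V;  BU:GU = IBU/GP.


U = 1.65·0.000125^(44/1000)·(1−e^(−0.04·68))/4.15 = 0.2501
IBU = (10.2/100)·14·0.2501·1000/18.6 = 19.2008
BU:GU = 19.2008/44

0.4364


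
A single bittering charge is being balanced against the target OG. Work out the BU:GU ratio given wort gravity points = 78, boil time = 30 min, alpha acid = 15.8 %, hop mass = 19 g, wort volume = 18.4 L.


U = 1.65·0.000125^(GP/1000)·(1−e^(−0.04t))/4.15;  IBU = (α/100)·m·U·1000/V;  BU:GU = IBU/GP
U = 1.65·0.000125^(78/1000)·(1−e^(−0.04·30))/4.15 = 0.1378
IBU = (15.8/100)·19·0.1378·1000/18.4 = 22.4877
BU:GU = 22.4877/78

0.2883


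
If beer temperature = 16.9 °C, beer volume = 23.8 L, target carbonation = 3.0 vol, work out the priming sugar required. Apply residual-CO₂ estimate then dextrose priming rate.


residual = 14.695·(0.01821 + 0.09011·e^(−0.04·T));  sugar = (target − residual)·4.0·V
residual = 14.695·(0.01821 + 0.09011·e^(−0.04·16.9)) = 0.9411
sugar = (3.0 − 0.9411)·4.0·23.8

196.0044 g


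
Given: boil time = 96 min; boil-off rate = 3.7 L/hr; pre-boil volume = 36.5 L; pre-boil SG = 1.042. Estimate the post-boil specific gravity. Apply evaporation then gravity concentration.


V_post = V_pre − rate·(t/60);  SG_post = 1 + (SG_pre−1)·V_pre/V_post
V_post = 36.5 − 3.7·(96/60) = 30.5800
SG_post = 1 + (1.042 − 1)·36.5/30.5800

1.0501


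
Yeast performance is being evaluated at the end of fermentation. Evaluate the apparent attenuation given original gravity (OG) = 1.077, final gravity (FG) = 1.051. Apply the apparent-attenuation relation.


AA = (OG − FG)/(OG − 1) · 100
AA = (1.077 − 1.051)/(1.077 − 1) · 100

33.7662 %


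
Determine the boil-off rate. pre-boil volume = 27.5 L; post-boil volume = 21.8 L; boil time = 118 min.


rate = (V_pre − V_post) / (t_min/60)
rate = (27.5 − 21.8) / (118/60)

2.8983 L/hr


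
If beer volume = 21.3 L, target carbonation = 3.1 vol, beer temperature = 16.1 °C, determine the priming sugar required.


residual = 14.695·(0.01821 + 0.09011·e^(−0.04·T));  sugar = (target − residual)·4.0·V
residual = 14.695·(0.01821 + 0.09011·e^(−0.04·16.1)) = 0.9630
sugar = (3.1 − 0.9630)·4.0·21.3

182.0697 g


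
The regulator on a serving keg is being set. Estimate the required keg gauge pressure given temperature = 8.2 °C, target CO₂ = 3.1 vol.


psi = vols/(0.01821 + 0.09011·e^(−0.04·T)) − 14.695
psi = 3.1/(0.01821 + 0.09011·e^(−0.04·8.2)) − 14.695

22.5996 psi


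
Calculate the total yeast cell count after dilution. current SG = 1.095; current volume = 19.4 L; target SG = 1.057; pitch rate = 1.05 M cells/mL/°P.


V_w = V·((SG_c−1)/(SG_t−1)−1);  °P = 259 − 259/SG_t;  cells = rate·(V+V_w)·°P
V_w = 19.4·((1.095−1)/(1.057−1)−1) = 12.9333
V_final = 19.4 + 12.9333 = 32.3333
°P = 259 − 259/1.057 = 13.9669
cells = 1.05·32.3333·13.9669

474.1758 billion cells


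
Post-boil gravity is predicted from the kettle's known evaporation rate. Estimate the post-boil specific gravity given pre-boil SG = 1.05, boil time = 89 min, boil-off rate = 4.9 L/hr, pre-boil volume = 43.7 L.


V_post = V_pre − rate·(t/60);  SG_post = 1 + (SG_pre−1)·V_pre/V_post
V_post = 43.7 − 4.9·(89/60) = 36.4317
SG_post = 1 + (1.05 − 1)·43.7/36.4317

1.0600


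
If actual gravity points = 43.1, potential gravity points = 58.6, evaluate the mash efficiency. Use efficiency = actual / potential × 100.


efficiency = 43.1 / 58.6 × 100

73.5495 %


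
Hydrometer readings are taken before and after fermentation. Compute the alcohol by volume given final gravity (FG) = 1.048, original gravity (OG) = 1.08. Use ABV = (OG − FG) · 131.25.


ABV = (1.08 − 1.048) · 131.25

4.2000 % ABV


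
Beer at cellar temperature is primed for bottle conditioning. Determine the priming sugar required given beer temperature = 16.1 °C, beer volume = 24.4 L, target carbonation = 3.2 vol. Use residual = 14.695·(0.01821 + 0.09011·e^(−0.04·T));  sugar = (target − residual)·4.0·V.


residual = 14.695·(0.01821 + 0.09011·e^(−0.04·16.1)) = 0.9630
sugar = (3.2 − 0.9630)·4.0·24.4

218.3281 g


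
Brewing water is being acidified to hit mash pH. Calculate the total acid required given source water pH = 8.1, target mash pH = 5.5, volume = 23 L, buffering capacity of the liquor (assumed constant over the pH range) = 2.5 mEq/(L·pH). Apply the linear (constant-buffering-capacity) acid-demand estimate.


acid = buffering capacity · (pH_source − pH_target) · V
acid = 2.5 · (8.1 − 5.5) · 23

149.5000 mEq


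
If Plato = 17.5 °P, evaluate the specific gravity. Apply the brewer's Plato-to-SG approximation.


SG = 259/(259 − P)
SG = 259/(259 − 17.5)

1.0725


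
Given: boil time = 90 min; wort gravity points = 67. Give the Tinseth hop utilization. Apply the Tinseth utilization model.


U = 1.65·0.000125^(GP/1000) · (1 − e^(−0.04·t))/4.15
bigness = 1.65·0.000125^(67/1000) = 0.9036
boil_factor = (1 − e^(−0.04·90))/4.15 = 0.2344
U = 0.9036 · 0.2344

0.2118


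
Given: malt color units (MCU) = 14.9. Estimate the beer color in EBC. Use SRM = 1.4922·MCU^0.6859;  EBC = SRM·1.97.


SRM = 1.4922·14.9^0.6859 = 9.5173
EBC = 9.5173·1.97

18.7492 EBC


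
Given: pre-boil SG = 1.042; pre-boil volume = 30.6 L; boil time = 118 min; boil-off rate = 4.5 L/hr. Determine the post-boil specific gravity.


V_post = V_pre − rate·(t/60);  SG_post = 1 + (SG_pre−1)·V_pre/V_post
V_post = 30.6 − 4.5·(118/60) = 21.7500
SG_post = 1 + (1.042 − 1)·30.6/21.7500

1.0591


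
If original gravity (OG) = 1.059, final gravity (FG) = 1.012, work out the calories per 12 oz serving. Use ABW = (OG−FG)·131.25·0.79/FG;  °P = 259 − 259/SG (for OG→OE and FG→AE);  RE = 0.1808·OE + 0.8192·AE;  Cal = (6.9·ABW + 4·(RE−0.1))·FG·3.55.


ABW = (1.059 − 1.012)·131.25·0.79/1.012 = 4.8155
OE = 259 − 259/1.059 = 14.4297 °P
AE = 259 − 259/1.012 = 3.0711 °P
RE = 0.1808·14.4297 + 0.8192·3.0711 = 5.1248 °P
Cal = (6.9·4.8155 + 4·(5.1248−0.1))·1.012·3.55

191.5797 kcal


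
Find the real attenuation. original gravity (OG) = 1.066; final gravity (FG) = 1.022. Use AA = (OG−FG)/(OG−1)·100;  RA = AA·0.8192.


AA = (1.066 − 1.022)/(1.066 − 1)·100 = 66.6667
RA = 66.6667·0.8192

54.6133 %


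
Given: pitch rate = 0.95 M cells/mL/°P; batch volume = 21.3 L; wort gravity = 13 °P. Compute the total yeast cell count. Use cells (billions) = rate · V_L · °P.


cells = 0.95 · 21.3 · 13

263.0550 billion cells


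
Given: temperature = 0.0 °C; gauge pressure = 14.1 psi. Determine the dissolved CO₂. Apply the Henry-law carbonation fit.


vols = (P + 14.695)·(0.01821 + 0.09011·e^(−0.04·T))
vols = (14.1 + 14.695)·(0.01821 + 0.09011·e^(−0.04·0.0))

3.1191 volumes


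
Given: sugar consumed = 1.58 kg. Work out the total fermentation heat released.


Q = m_sugar · 590 kJ/kg
Q = 1.58 · 590

932.2000 kJ


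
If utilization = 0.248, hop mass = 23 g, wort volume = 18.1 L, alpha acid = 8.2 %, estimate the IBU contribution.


IBU = (α/100)·mass·U·1000 / V
IBU = (8.2/100)·23·0.248·1000 / 18.1

25.8413 IBU


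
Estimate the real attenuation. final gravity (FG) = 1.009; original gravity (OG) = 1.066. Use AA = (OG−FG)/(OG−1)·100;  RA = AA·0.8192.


AA = (1.066 − 1.009)/(1.066 − 1)·100 = 86.3636
RA = 86.3636·0.8192

70.7491 %


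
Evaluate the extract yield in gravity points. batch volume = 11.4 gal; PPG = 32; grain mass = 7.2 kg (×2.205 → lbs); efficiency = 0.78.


points = lbs × PPG × eff / vol
lbs = 7.2 × 2.205 = 15.8760
points = 15.8760 × 32 × 0.78 / 11.4

34.7601 points


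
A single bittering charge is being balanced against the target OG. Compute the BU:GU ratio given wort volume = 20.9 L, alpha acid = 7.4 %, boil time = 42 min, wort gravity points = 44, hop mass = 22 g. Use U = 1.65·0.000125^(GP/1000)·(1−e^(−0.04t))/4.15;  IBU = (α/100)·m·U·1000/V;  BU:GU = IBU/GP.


U = 1.65·0.000125^(44/1000)·(1−e^(−0.04·42))/4.15 = 0.2178
IBU = (7.4/100)·22·0.2178·1000/20.9 = 16.9681
BU:GU = 16.9681/44

0.3856


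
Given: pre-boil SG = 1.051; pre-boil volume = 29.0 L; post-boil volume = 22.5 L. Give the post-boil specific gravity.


SG_post = 1 + (SG_pre − 1)·V_pre/V_post
pts_pre = (1.051 − 1)·1000 = 51.0000
pts_post = 51.0000·29.0/22.5 = 65.7333
SG_post = 1 + 65.7333/1000

1.0657


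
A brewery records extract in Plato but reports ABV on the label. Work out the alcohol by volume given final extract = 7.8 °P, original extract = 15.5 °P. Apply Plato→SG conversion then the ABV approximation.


SG = 259/(259 − P);  ABV = (OG − FG)·131.25
OG = 259/(259 − 15.5) = 1.0637
FG = 259/(259 − 7.8) = 1.0311
ABV = (1.0637 − 1.0311)·131.25

4.2793 % ABV


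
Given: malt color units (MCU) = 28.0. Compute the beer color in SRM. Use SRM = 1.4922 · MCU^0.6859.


SRM = 1.4922 · 28.0^0.6859

14.6701 SRM


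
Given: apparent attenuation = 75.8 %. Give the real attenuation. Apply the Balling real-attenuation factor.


RA = AA · 0.8192
RA = 75.8 · 0.8192

62.0954 %


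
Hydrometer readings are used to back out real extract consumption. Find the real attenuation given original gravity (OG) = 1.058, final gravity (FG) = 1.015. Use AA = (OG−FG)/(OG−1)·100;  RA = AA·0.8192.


AA = (1.058 − 1.015)/(1.058 − 1)·100 = 74.1379
RA = 74.1379·0.8192

60.7338 %


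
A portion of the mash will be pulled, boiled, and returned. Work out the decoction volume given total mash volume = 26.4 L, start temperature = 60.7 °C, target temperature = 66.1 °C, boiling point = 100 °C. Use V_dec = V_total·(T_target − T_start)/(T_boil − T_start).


V_dec = 26.4·(66.1 − 60.7)/(100 − 60.7)

3.6275 L


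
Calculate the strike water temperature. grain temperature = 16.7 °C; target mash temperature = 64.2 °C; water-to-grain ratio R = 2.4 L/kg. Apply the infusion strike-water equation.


T_strike = (0.41/R)·(T_mash − T_grain) + T_mash
T_strike = (0.41/2.4)·(64.2 − 16.7) + 64.2

72.3146 °C


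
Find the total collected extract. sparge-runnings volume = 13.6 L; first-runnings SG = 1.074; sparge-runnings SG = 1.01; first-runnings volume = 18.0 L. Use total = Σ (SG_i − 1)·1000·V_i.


first = (1.074 − 1)·1000·18.0 = 1332.0000
sparge = (1.01 − 1)·1000·13.6 = 136.0000
total = 1332.0000 + 136.0000

1468.0000 gravity·L


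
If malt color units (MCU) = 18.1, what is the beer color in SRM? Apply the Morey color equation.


SRM = 1.4922 · MCU^0.6859
SRM = 1.4922 · 18.1^0.6859

10.8760 SRM


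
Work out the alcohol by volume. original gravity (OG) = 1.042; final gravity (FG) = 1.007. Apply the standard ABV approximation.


ABV = (OG − FG) · 131.25
ABV = (1.042 − 1.007) · 131.25

4.5938 % ABV


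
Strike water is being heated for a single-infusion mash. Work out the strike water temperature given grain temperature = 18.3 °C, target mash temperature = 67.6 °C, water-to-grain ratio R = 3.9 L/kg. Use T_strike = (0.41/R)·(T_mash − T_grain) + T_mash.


T_strike = (0.41/3.9)·(67.6 − 18.3) + 67.6

72.7828 °C


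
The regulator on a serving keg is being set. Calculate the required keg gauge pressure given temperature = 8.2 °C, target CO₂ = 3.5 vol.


psi = vols/(0.01821 + 0.09011·e^(−0.04·T)) − 14.695
psi = 3.5/(0.01821 + 0.09011·e^(−0.04·8.2)) − 14.695

27.4118 psi


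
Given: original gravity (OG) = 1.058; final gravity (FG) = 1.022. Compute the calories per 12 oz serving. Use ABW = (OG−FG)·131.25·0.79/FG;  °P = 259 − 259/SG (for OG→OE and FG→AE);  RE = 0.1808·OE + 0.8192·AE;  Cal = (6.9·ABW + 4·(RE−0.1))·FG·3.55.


ABW = (1.058 − 1.022)·131.25·0.79/1.022 = 3.6524
OE = 259 − 259/1.058 = 14.1985 °P
AE = 259 − 259/1.022 = 5.5753 °P
RE = 0.1808·14.1985 + 0.8192·5.5753 = 7.1344 °P
Cal = (6.9·3.6524 + 4·(7.1344−0.1))·1.022·3.55

193.5198 kcal


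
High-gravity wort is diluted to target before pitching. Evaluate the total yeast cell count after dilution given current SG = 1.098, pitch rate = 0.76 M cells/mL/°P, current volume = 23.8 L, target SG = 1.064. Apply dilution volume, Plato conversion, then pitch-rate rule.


V_w = V·((SG_c−1)/(SG_t−1)−1);  °P = 259 − 259/SG_t;  cells = rate·(V+V_w)·°P
V_w = 23.8·((1.098−1)/(1.064−1)−1) = 12.6438
V_final = 23.8 + 12.6438 = 36.4438
°P = 259 − 259/1.064 = 15.5789
cells = 0.76·36.4438·15.5789

431.4940 billion cells


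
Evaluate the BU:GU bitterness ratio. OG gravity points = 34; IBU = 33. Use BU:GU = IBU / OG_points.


BU:GU = 33 / 34

0.9706


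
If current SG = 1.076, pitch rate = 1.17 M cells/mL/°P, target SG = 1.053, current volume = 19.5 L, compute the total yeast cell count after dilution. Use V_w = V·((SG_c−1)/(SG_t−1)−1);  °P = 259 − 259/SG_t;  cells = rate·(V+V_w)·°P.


V_w = 19.5·((1.076−1)/(1.053−1)−1) = 8.4623
V_final = 19.5 + 8.4623 = 27.9623
°P = 259 − 259/1.053 = 13.0361
cells = 1.17·27.9623·13.0361

426.4867 billion cells


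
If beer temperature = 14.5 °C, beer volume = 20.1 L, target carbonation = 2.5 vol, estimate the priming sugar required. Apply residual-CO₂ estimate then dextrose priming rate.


residual = 14.695·(0.01821 + 0.09011·e^(−0.04·T));  sugar = (target − residual)·4.0·V
residual = 14.695·(0.01821 + 0.09011·e^(−0.04·14.5)) = 1.0090
sugar = (2.5 − 1.0090)·4.0·20.1

119.8768 g


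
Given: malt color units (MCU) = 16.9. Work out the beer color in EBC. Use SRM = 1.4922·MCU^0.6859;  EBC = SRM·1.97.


SRM = 1.4922·16.9^0.6859 = 10.3761
EBC = 10.3761·1.97

20.4409 EBC


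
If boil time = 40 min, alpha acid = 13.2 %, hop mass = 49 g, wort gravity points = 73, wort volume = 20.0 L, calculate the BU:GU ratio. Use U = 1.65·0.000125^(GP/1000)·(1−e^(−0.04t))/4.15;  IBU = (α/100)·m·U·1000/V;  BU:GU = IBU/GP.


U = 1.65·0.000125^(73/1000)·(1−e^(−0.04·40))/4.15 = 0.1647
IBU = (13.2/100)·49·0.1647·1000/20.0 = 53.2488
BU:GU = 53.2488/73

0.7294


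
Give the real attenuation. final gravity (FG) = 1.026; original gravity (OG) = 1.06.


AA = (OG−FG)/(OG−1)·100;  RA = AA·0.8192
AA = (1.06 − 1.026)/(1.06 − 1)·100 = 56.6667
RA = 56.6667·0.8192

46.4213 %


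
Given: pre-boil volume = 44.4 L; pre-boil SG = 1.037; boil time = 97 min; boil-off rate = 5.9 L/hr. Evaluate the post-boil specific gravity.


V_post = V_pre − rate·(t/60);  SG_post = 1 + (SG_pre−1)·V_pre/V_post
V_post = 44.4 − 5.9·(97/60) = 34.8617
SG_post = 1 + (1.037 − 1)·44.4/34.8617

1.0471


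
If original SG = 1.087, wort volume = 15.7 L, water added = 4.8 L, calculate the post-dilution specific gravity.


SG_new = 1 + (SG_old − 1)·V_old/(V_old + V_water)
pts = (1.087 − 1)·1000·15.7/(15.7 + 4.8) = 66.6293
SG_new = 1 + 66.6293/1000

1.0666


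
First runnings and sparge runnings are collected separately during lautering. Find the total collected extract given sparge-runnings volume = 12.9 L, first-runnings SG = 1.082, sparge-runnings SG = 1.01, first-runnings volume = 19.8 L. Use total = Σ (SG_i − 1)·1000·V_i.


first = (1.082 − 1)·1000·19.8 = 1623.6000
sparge = (1.01 − 1)·1000·12.9 = 129.0000
total = 1623.6000 + 129.0000

1752.6000 gravity·L


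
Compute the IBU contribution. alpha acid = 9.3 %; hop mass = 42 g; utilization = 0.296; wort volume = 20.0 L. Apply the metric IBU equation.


IBU = (α/100)·mass·U·1000 / V
IBU = (9.3/100)·42·0.296·1000 / 20.0

57.8088 IBU


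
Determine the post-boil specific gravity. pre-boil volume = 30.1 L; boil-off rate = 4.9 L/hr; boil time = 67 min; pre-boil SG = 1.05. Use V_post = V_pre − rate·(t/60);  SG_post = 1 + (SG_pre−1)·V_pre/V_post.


V_post = 30.1 − 4.9·(67/60) = 24.6283
SG_post = 1 + (1.05 − 1)·30.1/24.6283

1.0611


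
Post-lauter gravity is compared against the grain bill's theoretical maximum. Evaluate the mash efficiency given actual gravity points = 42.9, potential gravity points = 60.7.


efficiency = actual / potential × 100
efficiency = 42.9 / 60.7 × 100

70.6755 %


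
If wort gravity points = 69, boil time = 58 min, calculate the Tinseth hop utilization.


U = 1.65·0.000125^(GP/1000) · (1 − e^(−0.04·t))/4.15
bigness = 1.65·0.000125^(69/1000) = 0.8875
boil_factor = (1 − e^(−0.04·58))/4.15 = 0.2173
U = 0.8875 · 0.2173

0.1928


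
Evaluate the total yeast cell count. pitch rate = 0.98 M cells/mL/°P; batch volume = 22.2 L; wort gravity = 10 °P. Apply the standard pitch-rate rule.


cells (billions) = rate · V_L · °P
cells = 0.98 · 22.2 · 10

217.5600 billion cells


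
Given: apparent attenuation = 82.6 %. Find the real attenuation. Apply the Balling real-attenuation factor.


RA = AA · 0.8192
RA = 82.6 · 0.8192

67.6659 %


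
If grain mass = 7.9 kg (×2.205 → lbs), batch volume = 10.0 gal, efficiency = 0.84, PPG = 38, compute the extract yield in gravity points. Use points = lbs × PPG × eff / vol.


lbs = 7.9 × 2.205 = 17.4195
points = 17.4195 × 38 × 0.84 / 10.0

55.6030 points


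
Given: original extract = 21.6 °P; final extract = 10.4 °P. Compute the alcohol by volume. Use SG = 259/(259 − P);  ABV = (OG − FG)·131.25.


OG = 259/(259 − 21.6) = 1.0910
FG = 259/(259 − 10.4) = 1.0418
ABV = (1.0910 − 1.0418)·131.25

6.4511 % ABV


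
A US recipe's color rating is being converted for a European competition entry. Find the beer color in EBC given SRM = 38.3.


EBC = SRM · 1.97
EBC = 38.3 · 1.97

75.4510 EBC


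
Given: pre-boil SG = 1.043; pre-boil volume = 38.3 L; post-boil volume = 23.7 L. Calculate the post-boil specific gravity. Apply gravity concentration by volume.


SG_post = 1 + (SG_pre − 1)·V_pre/V_post
pts_pre = (1.043 − 1)·1000 = 43.0000
pts_post = 43.0000·38.3/23.7 = 69.4895
SG_post = 1 + 69.4895/1000

1.0695


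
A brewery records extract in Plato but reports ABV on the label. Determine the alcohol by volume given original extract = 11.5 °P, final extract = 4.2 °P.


SG = 259/(259 − P);  ABV = (OG − FG)·131.25
OG = 259/(259 − 11.5) = 1.0465
FG = 259/(259 − 4.2) = 1.0165
ABV = (1.0465 − 1.0165)·131.25

3.9350 % ABV


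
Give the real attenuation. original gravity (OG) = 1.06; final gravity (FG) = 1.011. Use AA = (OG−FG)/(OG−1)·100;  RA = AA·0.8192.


AA = (1.06 − 1.011)/(1.06 − 1)·100 = 81.6667
RA = 81.6667·0.8192

66.9013 %


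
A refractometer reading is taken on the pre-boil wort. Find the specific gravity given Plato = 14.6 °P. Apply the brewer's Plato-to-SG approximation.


SG = 259/(259 − P)
SG = 259/(259 − 14.6)

1.0597


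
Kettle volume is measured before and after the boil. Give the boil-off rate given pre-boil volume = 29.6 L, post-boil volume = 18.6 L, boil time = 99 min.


rate = (V_pre − V_post) / (t_min/60)
rate = (29.6 − 18.6) / (99/60)

6.6667 L/hr


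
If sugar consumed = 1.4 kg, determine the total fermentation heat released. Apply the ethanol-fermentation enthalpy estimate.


Q = m_sugar · 590 kJ/kg
Q = 1.4 · 590

826.0000 kJ


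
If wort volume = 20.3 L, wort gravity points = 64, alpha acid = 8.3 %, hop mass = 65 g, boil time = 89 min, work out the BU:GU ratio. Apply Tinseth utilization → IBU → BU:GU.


U = 1.65·0.000125^(GP/1000)·(1−e^(−0.04t))/4.15;  IBU = (α/100)·m·U·1000/V;  BU:GU = IBU/GP
U = 1.65·0.000125^(64/1000)·(1−e^(−0.04·89))/4.15 = 0.2173
IBU = (8.3/100)·65·0.2173·1000/20.3 = 57.7569
BU:GU = 57.7569/64

0.9025
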